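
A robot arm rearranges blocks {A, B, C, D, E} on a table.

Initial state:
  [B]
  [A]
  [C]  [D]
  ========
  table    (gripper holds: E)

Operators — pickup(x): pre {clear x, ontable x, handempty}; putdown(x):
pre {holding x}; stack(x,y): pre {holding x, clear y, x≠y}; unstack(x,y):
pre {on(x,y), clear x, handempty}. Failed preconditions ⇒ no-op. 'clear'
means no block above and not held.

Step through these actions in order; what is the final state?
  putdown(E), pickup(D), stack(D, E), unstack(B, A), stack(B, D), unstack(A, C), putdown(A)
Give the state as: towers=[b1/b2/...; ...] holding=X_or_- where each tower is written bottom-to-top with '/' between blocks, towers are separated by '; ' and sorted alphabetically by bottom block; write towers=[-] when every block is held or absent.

towers=[A; C; E/D/B] holding=-

step 1 (putdown(E)): towers=[C/A/B; D; E] holding=-
step 2 (pickup(D)): towers=[C/A/B; E] holding=D
step 3 (stack(D, E)): towers=[C/A/B; E/D] holding=-
step 4 (unstack(B, A)): towers=[C/A; E/D] holding=B
step 5 (stack(B, D)): towers=[C/A; E/D/B] holding=-
step 6 (unstack(A, C)): towers=[C; E/D/B] holding=A
step 7 (putdown(A)): towers=[A; C; E/D/B] holding=-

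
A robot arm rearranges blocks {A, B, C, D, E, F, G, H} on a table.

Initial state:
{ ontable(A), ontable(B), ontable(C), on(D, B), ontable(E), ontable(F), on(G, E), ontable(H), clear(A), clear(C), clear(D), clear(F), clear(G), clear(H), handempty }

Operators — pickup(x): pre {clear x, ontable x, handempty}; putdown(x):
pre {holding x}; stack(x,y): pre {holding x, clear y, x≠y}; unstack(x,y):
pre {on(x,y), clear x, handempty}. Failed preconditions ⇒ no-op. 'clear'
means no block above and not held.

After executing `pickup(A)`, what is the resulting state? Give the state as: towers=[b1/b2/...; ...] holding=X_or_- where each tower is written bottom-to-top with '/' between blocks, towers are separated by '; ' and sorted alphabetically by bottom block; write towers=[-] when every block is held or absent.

before: towers=[A; B/D; C; E/G; F; H] holding=-
pre[pickup(A)]: clear(A) ok, ontable(A) ok, handempty ok
all met → apply pickup(A)
after:  towers=[B/D; C; E/G; F; H] holding=A

towers=[B/D; C; E/G; F; H] holding=A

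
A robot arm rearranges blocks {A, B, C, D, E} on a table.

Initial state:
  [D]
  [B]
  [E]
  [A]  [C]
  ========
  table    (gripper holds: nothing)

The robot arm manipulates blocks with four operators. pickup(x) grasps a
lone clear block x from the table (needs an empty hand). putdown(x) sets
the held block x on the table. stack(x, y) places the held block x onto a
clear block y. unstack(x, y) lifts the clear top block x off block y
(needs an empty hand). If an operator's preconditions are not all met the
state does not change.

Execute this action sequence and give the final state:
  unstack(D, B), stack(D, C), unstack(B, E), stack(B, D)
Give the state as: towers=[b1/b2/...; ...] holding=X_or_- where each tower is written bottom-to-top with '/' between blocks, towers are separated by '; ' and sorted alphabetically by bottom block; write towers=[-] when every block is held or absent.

step 1 (unstack(D, B)): towers=[A/E/B; C] holding=D
step 2 (stack(D, C)): towers=[A/E/B; C/D] holding=-
step 3 (unstack(B, E)): towers=[A/E; C/D] holding=B
step 4 (stack(B, D)): towers=[A/E; C/D/B] holding=-

towers=[A/E; C/D/B] holding=-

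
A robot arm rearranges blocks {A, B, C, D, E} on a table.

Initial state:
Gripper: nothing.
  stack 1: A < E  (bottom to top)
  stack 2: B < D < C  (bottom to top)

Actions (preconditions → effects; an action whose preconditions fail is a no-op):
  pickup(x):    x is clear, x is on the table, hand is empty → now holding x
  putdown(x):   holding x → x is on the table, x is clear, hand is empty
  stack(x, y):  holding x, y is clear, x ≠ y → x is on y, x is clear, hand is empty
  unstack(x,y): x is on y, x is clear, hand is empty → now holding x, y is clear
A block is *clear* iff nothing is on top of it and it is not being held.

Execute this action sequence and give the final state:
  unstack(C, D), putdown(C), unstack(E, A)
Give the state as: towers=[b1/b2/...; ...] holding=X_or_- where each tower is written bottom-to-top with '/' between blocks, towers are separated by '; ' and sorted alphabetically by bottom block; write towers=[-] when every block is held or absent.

towers=[A; B/D; C] holding=E

step 1 (unstack(C, D)): towers=[A/E; B/D] holding=C
step 2 (putdown(C)): towers=[A/E; B/D; C] holding=-
step 3 (unstack(E, A)): towers=[A; B/D; C] holding=E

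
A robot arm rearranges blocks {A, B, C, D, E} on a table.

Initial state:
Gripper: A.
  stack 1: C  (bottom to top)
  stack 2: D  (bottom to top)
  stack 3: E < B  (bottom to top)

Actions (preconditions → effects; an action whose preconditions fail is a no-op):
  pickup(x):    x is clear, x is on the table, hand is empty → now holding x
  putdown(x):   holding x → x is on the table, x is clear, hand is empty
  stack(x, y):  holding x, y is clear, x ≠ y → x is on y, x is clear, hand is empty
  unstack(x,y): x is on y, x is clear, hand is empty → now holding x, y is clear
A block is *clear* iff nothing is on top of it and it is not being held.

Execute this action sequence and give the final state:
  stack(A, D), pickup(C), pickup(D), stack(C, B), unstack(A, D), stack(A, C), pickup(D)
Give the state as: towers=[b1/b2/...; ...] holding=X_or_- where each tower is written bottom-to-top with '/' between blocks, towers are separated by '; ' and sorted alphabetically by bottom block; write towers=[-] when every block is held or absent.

step 1 (stack(A, D)): towers=[C; D/A; E/B] holding=-
step 2 (pickup(C)): towers=[D/A; E/B] holding=C
step 3 (pickup(D)) [no-op]: towers=[D/A; E/B] holding=C
step 4 (stack(C, B)): towers=[D/A; E/B/C] holding=-
step 5 (unstack(A, D)): towers=[D; E/B/C] holding=A
step 6 (stack(A, C)): towers=[D; E/B/C/A] holding=-
step 7 (pickup(D)): towers=[E/B/C/A] holding=D

towers=[E/B/C/A] holding=D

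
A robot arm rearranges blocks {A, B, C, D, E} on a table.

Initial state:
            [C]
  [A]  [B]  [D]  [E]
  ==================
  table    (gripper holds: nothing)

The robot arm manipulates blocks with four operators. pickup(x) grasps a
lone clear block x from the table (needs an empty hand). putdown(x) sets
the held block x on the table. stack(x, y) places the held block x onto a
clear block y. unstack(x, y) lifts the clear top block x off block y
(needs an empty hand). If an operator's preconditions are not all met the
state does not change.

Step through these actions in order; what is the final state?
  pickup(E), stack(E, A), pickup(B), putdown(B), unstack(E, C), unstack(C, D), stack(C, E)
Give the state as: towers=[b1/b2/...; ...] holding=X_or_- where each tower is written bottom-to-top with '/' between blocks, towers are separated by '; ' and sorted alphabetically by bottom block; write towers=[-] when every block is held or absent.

step 1 (pickup(E)): towers=[A; B; D/C] holding=E
step 2 (stack(E, A)): towers=[A/E; B; D/C] holding=-
step 3 (pickup(B)): towers=[A/E; D/C] holding=B
step 4 (putdown(B)): towers=[A/E; B; D/C] holding=-
step 5 (unstack(E, C)) [no-op]: towers=[A/E; B; D/C] holding=-
step 6 (unstack(C, D)): towers=[A/E; B; D] holding=C
step 7 (stack(C, E)): towers=[A/E/C; B; D] holding=-

towers=[A/E/C; B; D] holding=-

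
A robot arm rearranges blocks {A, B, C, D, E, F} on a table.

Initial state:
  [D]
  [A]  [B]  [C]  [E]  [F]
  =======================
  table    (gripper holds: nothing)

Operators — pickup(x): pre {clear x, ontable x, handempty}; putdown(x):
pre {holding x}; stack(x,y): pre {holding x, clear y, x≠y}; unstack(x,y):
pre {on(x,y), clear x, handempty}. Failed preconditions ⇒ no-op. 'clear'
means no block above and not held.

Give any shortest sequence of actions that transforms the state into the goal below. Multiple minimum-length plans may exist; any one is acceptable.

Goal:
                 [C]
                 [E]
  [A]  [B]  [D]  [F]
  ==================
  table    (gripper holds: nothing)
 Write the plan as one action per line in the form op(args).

unstack(D, A)
putdown(D)
pickup(E)
stack(E, F)
pickup(C)
stack(C, E)

step 1 (unstack(D, A)): towers=[A; B; C; E; F] holding=D
step 2 (putdown(D)): towers=[A; B; C; D; E; F] holding=-
step 3 (pickup(E)): towers=[A; B; C; D; F] holding=E
step 4 (stack(E, F)): towers=[A; B; C; D; F/E] holding=-
step 5 (pickup(C)): towers=[A; B; D; F/E] holding=C
step 6 (stack(C, E)): towers=[A; B; D; F/E/C] holding=-
goal check: towers=[A; B; D; F/E/C] holding=- — reached (length 6, optimal by BFS)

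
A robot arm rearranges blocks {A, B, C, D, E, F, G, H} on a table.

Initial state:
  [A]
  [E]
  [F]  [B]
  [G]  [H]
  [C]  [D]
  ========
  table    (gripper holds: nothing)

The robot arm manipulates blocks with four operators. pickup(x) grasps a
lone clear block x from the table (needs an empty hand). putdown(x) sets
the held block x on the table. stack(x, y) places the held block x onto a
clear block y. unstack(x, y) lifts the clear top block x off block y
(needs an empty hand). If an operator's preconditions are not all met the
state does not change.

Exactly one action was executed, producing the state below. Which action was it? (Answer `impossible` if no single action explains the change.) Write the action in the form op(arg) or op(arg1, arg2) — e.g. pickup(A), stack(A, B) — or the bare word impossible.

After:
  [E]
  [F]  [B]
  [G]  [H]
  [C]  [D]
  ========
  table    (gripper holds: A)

target: towers=[C/G/F/E; D/H/B] holding=A
     unstack(A, E) → towers=[C/G/F/E; D/H/B] holding=A  ← match
     unstack(B, H) → towers=[C/G/F/E/A; D/H] holding=B

unstack(A, E)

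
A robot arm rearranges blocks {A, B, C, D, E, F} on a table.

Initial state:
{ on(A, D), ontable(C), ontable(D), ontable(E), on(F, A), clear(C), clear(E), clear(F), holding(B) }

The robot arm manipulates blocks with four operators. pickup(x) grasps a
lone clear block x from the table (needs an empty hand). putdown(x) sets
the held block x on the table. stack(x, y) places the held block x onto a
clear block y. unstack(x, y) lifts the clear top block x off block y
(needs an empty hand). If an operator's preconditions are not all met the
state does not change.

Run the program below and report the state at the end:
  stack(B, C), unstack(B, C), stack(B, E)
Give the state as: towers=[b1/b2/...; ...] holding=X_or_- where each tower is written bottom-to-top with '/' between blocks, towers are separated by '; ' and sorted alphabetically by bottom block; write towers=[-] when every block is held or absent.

towers=[C; D/A/F; E/B] holding=-

step 1 (stack(B, C)): towers=[C/B; D/A/F; E] holding=-
step 2 (unstack(B, C)): towers=[C; D/A/F; E] holding=B
step 3 (stack(B, E)): towers=[C; D/A/F; E/B] holding=-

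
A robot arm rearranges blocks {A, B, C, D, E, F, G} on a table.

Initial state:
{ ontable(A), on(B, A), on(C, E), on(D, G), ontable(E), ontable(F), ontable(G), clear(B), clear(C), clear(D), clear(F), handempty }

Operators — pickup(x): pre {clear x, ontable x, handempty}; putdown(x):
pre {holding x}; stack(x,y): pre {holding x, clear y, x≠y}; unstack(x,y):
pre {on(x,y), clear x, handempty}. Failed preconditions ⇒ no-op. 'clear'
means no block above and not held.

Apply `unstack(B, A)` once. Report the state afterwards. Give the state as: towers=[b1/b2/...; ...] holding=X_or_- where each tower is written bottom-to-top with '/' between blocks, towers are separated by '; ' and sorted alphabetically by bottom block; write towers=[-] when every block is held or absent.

towers=[A; E/C; F; G/D] holding=B

before: towers=[A/B; E/C; F; G/D] holding=-
pre[unstack(B, A)]: on(B,A) ok, clear(B) ok, handempty ok
all met → apply unstack(B, A)
after:  towers=[A; E/C; F; G/D] holding=B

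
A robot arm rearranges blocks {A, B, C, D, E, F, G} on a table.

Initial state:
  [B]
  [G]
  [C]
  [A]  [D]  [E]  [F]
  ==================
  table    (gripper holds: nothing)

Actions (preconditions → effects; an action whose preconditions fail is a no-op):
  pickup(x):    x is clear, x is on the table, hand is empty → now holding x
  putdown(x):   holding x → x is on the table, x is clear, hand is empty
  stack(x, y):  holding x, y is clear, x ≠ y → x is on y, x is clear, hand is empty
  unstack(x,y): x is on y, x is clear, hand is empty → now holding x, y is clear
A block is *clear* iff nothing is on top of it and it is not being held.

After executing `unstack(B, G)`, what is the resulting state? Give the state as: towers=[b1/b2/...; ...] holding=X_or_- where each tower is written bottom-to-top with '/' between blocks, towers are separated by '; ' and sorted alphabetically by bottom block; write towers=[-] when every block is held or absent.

before: towers=[A/C/G/B; D; E; F] holding=-
pre[unstack(B, G)]: on(B,G) ✓, clear(B) ✓, handempty ✓
all met → apply unstack(B, G)
after:  towers=[A/C/G; D; E; F] holding=B

towers=[A/C/G; D; E; F] holding=B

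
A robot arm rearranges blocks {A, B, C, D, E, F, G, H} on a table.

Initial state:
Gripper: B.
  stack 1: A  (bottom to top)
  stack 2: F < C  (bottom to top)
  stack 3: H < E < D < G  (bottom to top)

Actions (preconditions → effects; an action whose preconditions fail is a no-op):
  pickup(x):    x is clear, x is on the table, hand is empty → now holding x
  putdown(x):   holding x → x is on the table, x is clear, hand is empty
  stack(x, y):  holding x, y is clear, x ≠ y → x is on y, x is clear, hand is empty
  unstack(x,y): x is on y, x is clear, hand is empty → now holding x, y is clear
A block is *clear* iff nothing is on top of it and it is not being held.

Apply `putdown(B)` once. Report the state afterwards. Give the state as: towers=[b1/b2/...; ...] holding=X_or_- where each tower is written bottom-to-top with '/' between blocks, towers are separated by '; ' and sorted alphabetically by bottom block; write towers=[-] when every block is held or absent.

towers=[A; B; F/C; H/E/D/G] holding=-

before: towers=[A; F/C; H/E/D/G] holding=B
pre[putdown(B)]: holding(B) yes
all met → apply putdown(B)
after:  towers=[A; B; F/C; H/E/D/G] holding=-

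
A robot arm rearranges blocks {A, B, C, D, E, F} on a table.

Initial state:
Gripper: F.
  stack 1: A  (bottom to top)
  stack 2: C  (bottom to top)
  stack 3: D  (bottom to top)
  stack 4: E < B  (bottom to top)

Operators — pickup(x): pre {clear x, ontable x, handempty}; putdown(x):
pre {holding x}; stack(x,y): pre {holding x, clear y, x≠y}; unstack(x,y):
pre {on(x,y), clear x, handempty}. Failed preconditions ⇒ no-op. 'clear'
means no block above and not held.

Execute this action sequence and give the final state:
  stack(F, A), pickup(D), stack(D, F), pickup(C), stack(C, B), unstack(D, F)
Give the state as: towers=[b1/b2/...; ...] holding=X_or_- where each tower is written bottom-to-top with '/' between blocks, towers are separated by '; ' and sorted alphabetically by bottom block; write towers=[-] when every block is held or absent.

step 1 (stack(F, A)): towers=[A/F; C; D; E/B] holding=-
step 2 (pickup(D)): towers=[A/F; C; E/B] holding=D
step 3 (stack(D, F)): towers=[A/F/D; C; E/B] holding=-
step 4 (pickup(C)): towers=[A/F/D; E/B] holding=C
step 5 (stack(C, B)): towers=[A/F/D; E/B/C] holding=-
step 6 (unstack(D, F)): towers=[A/F; E/B/C] holding=D

towers=[A/F; E/B/C] holding=D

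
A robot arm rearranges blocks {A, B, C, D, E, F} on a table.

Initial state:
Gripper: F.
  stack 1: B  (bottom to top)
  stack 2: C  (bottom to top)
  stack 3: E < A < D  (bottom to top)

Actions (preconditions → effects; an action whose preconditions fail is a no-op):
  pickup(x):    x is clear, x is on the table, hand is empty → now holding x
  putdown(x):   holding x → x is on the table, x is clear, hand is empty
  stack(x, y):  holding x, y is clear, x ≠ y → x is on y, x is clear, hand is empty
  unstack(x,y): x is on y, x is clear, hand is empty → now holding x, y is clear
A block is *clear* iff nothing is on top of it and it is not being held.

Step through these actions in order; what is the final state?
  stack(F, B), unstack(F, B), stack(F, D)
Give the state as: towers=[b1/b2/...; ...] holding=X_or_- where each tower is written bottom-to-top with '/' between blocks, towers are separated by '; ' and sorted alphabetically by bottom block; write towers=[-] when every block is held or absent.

step 1 (stack(F, B)): towers=[B/F; C; E/A/D] holding=-
step 2 (unstack(F, B)): towers=[B; C; E/A/D] holding=F
step 3 (stack(F, D)): towers=[B; C; E/A/D/F] holding=-

towers=[B; C; E/A/D/F] holding=-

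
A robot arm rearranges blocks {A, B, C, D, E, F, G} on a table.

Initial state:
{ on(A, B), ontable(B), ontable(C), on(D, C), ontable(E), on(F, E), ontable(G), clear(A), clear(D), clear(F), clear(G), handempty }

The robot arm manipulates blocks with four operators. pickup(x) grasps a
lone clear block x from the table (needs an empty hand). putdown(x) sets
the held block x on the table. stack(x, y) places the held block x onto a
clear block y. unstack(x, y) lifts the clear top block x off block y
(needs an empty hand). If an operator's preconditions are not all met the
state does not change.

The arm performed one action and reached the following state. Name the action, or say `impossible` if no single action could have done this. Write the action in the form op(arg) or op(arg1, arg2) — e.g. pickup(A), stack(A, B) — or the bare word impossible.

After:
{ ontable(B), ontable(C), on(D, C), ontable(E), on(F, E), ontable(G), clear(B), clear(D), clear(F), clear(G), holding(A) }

target: towers=[B; C/D; E/F; G] holding=A
     unstack(F, E) → towers=[B/A; C/D; E; G] holding=F
         pickup(G) → towers=[B/A; C/D; E/F] holding=G
     unstack(D, C) → towers=[B/A; C; E/F; G] holding=D
     unstack(A, B) → towers=[B; C/D; E/F; G] holding=A  ← match

unstack(A, B)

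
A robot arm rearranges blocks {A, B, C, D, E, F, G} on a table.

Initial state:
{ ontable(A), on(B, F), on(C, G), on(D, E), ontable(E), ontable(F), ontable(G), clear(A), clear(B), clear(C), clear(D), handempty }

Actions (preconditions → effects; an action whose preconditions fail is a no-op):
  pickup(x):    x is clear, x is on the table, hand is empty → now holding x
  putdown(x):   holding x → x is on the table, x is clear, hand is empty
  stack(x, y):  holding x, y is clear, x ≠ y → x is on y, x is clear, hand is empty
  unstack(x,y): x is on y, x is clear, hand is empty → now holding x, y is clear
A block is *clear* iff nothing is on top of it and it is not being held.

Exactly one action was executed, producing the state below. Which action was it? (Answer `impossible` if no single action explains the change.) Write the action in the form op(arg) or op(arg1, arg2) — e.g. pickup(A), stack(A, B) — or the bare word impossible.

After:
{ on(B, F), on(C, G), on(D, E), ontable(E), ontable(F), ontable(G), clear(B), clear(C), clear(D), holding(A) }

target: towers=[E/D; F/B; G/C] holding=A
     unstack(B, F) → towers=[A; E/D; F; G/C] holding=B
     unstack(D, E) → towers=[A; E; F/B; G/C] holding=D
         pickup(A) → towers=[E/D; F/B; G/C] holding=A  ← match
     unstack(C, G) → towers=[A; E/D; F/B; G] holding=C

pickup(A)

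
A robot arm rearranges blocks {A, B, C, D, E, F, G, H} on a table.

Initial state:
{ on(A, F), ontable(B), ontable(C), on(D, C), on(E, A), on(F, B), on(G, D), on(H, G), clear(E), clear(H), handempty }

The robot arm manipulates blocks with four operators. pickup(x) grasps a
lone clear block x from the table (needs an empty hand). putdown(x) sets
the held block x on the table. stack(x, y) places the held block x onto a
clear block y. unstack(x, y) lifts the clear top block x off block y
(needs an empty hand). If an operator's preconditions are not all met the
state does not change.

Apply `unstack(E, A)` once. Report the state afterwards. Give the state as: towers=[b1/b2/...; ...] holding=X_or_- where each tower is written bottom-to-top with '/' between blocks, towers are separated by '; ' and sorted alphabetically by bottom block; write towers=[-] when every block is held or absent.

towers=[B/F/A; C/D/G/H] holding=E

before: towers=[B/F/A/E; C/D/G/H] holding=-
pre[unstack(E, A)]: on(E,A) ok, clear(E) ok, handempty ok
all met → apply unstack(E, A)
after:  towers=[B/F/A; C/D/G/H] holding=E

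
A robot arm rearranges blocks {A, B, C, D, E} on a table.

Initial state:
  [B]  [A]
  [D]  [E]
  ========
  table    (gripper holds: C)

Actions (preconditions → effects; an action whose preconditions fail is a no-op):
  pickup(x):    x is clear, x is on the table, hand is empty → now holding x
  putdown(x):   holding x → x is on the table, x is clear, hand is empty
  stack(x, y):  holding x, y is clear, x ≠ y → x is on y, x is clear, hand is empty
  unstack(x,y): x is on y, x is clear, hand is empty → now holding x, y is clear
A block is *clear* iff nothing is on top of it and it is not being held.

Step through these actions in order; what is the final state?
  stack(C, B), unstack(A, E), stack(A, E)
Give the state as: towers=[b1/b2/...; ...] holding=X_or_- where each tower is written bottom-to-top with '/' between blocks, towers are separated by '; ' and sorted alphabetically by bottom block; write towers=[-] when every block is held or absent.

towers=[D/B/C; E/A] holding=-

step 1 (stack(C, B)): towers=[D/B/C; E/A] holding=-
step 2 (unstack(A, E)): towers=[D/B/C; E] holding=A
step 3 (stack(A, E)): towers=[D/B/C; E/A] holding=-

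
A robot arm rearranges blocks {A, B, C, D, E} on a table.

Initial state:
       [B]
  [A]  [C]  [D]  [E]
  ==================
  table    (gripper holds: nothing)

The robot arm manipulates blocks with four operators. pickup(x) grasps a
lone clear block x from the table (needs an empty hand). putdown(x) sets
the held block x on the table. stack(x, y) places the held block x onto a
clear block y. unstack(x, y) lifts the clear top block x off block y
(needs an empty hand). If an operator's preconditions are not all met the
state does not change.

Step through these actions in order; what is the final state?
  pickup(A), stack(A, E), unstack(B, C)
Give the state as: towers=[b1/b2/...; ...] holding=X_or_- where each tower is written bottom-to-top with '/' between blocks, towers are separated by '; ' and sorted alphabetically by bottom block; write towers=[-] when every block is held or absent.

towers=[C; D; E/A] holding=B

step 1 (pickup(A)): towers=[C/B; D; E] holding=A
step 2 (stack(A, E)): towers=[C/B; D; E/A] holding=-
step 3 (unstack(B, C)): towers=[C; D; E/A] holding=B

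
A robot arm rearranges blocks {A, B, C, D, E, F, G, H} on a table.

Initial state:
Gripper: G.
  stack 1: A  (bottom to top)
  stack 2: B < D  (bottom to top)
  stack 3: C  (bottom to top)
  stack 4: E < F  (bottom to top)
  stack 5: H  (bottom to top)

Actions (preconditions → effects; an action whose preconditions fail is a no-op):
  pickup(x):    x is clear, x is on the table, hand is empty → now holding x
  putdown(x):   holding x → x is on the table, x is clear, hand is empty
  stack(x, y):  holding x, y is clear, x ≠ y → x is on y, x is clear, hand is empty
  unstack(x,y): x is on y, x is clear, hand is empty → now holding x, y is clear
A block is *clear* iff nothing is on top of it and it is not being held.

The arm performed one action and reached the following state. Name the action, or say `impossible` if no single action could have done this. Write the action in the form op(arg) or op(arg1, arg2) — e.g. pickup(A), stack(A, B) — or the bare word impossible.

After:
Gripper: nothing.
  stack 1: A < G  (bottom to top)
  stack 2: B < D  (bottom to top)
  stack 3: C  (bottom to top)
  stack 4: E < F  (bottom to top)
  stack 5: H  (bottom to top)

stack(G, A)

target: towers=[A/G; B/D; C; E/F; H] holding=-
        putdown(G) → towers=[A; B/D; C; E/F; G; H] holding=-
       stack(G, A) → towers=[A/G; B/D; C; E/F; H] holding=-  ← match
       stack(G, H) → towers=[A; B/D; C; E/F; H/G] holding=-
       stack(G, F) → towers=[A; B/D; C; E/F/G; H] holding=-
       stack(G, D) → towers=[A; B/D/G; C; E/F; H] holding=-
       stack(G, C) → towers=[A; B/D; C/G; E/F; H] holding=-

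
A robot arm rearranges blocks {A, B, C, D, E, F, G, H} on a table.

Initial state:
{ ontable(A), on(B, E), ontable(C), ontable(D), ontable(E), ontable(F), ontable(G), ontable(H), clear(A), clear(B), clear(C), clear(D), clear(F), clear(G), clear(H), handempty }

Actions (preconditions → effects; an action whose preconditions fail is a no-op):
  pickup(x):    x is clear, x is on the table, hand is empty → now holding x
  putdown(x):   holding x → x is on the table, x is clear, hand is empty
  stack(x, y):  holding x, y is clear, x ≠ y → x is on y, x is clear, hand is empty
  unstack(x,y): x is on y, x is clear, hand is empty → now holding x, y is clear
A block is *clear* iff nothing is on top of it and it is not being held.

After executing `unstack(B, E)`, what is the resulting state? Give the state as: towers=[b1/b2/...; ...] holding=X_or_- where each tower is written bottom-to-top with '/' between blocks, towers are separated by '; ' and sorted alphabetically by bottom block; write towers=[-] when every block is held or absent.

before: towers=[A; C; D; E/B; F; G; H] holding=-
pre[unstack(B, E)]: on(B,E) yes, clear(B) yes, handempty yes
all met → apply unstack(B, E)
after:  towers=[A; C; D; E; F; G; H] holding=B

towers=[A; C; D; E; F; G; H] holding=B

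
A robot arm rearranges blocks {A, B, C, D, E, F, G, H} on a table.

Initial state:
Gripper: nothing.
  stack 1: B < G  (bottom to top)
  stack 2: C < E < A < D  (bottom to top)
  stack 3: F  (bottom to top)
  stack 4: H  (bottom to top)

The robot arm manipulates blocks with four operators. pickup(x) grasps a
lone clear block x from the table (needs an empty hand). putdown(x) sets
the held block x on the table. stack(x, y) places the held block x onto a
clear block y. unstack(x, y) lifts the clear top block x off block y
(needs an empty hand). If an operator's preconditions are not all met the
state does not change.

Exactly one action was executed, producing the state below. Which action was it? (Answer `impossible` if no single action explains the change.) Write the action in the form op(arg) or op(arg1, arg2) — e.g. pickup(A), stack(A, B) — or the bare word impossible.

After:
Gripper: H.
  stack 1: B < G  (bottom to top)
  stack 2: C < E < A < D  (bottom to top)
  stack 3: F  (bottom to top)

pickup(H)

target: towers=[B/G; C/E/A/D; F] holding=H
     unstack(G, B) → towers=[B; C/E/A/D; F; H] holding=G
         pickup(H) → towers=[B/G; C/E/A/D; F] holding=H  ← match
         pickup(F) → towers=[B/G; C/E/A/D; H] holding=F
     unstack(D, A) → towers=[B/G; C/E/A; F; H] holding=D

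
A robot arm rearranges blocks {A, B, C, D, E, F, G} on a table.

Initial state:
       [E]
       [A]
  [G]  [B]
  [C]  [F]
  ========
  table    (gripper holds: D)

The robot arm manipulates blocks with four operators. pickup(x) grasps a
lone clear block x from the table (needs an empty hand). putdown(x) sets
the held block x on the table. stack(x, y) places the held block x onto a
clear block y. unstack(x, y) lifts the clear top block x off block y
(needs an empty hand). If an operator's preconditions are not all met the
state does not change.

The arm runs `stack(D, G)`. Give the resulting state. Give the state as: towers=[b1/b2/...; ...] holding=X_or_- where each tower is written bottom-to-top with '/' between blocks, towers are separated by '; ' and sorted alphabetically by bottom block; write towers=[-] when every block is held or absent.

before: towers=[C/G; F/B/A/E] holding=D
pre[stack(D, G)]: holding(D) ✓, clear(G) ✓, D≠G ✓
all met → apply stack(D, G)
after:  towers=[C/G/D; F/B/A/E] holding=-

towers=[C/G/D; F/B/A/E] holding=-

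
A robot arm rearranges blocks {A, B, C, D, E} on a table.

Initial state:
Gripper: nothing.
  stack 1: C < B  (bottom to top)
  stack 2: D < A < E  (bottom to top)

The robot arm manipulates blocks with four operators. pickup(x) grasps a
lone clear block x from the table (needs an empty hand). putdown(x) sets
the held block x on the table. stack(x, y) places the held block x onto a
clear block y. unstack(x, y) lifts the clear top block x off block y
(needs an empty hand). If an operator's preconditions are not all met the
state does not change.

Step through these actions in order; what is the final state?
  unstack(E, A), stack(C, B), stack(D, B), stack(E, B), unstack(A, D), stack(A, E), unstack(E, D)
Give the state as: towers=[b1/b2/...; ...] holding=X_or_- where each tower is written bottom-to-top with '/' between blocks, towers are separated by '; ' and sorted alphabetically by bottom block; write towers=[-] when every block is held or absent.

step 1 (unstack(E, A)): towers=[C/B; D/A] holding=E
step 2 (stack(C, B)) [no-op]: towers=[C/B; D/A] holding=E
step 3 (stack(D, B)) [no-op]: towers=[C/B; D/A] holding=E
step 4 (stack(E, B)): towers=[C/B/E; D/A] holding=-
step 5 (unstack(A, D)): towers=[C/B/E; D] holding=A
step 6 (stack(A, E)): towers=[C/B/E/A; D] holding=-
step 7 (unstack(E, D)) [no-op]: towers=[C/B/E/A; D] holding=-

towers=[C/B/E/A; D] holding=-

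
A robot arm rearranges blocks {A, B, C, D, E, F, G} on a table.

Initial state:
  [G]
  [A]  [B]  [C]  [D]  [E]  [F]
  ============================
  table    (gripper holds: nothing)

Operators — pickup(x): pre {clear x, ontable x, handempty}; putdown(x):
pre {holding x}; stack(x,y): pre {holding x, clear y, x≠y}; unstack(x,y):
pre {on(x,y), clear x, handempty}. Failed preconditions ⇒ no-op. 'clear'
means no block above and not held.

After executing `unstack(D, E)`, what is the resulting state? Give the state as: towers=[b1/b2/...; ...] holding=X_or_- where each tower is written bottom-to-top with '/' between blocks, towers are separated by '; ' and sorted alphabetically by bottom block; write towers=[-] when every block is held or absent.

towers=[A/G; B; C; D; E; F] holding=-

before: towers=[A/G; B; C; D; E; F] holding=-
pre[unstack(D, E)]: on(D,E) ✗, clear(D) ✓, handempty ✓
on(D,E) unmet → unstack(D, E) is a no-op
after:  towers=[A/G; B; C; D; E; F] holding=-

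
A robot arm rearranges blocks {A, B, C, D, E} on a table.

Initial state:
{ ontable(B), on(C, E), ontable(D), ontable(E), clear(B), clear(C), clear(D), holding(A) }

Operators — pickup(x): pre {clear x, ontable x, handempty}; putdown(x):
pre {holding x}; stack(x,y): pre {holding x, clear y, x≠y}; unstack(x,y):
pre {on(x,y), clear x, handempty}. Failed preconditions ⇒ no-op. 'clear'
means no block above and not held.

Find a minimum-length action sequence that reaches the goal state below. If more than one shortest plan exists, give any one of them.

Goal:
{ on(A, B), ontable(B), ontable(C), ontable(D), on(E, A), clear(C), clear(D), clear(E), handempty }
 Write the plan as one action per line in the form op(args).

stack(A, B)
unstack(C, E)
putdown(C)
pickup(E)
stack(E, A)

step 1 (stack(A, B)): towers=[B/A; D; E/C] holding=-
step 2 (unstack(C, E)): towers=[B/A; D; E] holding=C
step 3 (putdown(C)): towers=[B/A; C; D; E] holding=-
step 4 (pickup(E)): towers=[B/A; C; D] holding=E
step 5 (stack(E, A)): towers=[B/A/E; C; D] holding=-
goal check: towers=[B/A/E; C; D] holding=- — reached (length 5, optimal by BFS)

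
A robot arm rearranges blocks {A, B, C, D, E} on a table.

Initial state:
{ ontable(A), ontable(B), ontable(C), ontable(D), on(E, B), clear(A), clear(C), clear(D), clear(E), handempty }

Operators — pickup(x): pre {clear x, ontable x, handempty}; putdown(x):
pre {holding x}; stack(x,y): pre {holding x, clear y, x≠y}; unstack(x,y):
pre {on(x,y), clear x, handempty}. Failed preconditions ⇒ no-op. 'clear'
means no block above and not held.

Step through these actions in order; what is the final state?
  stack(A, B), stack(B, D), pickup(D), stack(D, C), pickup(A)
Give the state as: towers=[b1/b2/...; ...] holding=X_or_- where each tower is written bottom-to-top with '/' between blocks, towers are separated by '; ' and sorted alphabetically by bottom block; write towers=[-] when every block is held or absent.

towers=[B/E; C/D] holding=A

step 1 (stack(A, B)) [no-op]: towers=[A; B/E; C; D] holding=-
step 2 (stack(B, D)) [no-op]: towers=[A; B/E; C; D] holding=-
step 3 (pickup(D)): towers=[A; B/E; C] holding=D
step 4 (stack(D, C)): towers=[A; B/E; C/D] holding=-
step 5 (pickup(A)): towers=[B/E; C/D] holding=A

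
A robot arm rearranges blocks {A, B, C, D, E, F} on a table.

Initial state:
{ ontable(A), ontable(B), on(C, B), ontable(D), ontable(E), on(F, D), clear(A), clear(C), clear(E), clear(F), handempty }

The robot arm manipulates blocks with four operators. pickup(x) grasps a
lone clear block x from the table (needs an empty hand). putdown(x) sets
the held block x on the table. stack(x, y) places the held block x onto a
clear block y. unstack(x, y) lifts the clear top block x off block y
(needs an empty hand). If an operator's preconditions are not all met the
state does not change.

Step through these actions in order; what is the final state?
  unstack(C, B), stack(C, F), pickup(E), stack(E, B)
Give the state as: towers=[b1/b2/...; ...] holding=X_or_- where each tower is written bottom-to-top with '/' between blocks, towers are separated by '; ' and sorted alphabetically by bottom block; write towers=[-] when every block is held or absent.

step 1 (unstack(C, B)): towers=[A; B; D/F; E] holding=C
step 2 (stack(C, F)): towers=[A; B; D/F/C; E] holding=-
step 3 (pickup(E)): towers=[A; B; D/F/C] holding=E
step 4 (stack(E, B)): towers=[A; B/E; D/F/C] holding=-

towers=[A; B/E; D/F/C] holding=-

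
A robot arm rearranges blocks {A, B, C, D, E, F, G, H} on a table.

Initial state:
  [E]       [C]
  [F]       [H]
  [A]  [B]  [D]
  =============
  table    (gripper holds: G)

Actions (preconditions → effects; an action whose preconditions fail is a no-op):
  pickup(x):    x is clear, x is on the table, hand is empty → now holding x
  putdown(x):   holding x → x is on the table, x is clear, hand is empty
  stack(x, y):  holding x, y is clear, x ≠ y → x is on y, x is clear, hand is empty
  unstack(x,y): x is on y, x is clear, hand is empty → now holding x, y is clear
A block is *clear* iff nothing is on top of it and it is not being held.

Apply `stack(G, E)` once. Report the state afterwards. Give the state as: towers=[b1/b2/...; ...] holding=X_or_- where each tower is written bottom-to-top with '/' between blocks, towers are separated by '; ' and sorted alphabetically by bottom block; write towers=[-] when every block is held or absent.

before: towers=[A/F/E; B; D/H/C] holding=G
pre[stack(G, E)]: holding(G) yes, clear(E) yes, G≠E yes
all met → apply stack(G, E)
after:  towers=[A/F/E/G; B; D/H/C] holding=-

towers=[A/F/E/G; B; D/H/C] holding=-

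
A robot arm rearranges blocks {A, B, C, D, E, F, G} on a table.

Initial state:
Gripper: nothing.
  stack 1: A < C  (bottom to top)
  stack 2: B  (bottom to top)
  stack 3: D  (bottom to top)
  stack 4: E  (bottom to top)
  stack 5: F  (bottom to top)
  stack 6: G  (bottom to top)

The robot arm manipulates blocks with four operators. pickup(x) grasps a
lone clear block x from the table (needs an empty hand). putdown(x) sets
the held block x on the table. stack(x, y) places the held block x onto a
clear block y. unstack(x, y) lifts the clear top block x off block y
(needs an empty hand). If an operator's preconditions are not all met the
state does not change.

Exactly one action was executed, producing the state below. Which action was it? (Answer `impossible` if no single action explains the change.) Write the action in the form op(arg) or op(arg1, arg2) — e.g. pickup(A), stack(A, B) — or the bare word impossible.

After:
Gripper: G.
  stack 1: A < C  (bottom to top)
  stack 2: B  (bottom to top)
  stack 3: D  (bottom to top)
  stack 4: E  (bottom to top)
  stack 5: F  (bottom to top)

target: towers=[A/C; B; D; E; F] holding=G
         pickup(B) → towers=[A/C; D; E; F; G] holding=B
         pickup(F) → towers=[A/C; B; D; E; G] holding=F
         pickup(G) → towers=[A/C; B; D; E; F] holding=G  ← match
         pickup(D) → towers=[A/C; B; E; F; G] holding=D
         pickup(E) → towers=[A/C; B; D; F; G] holding=E
     unstack(C, A) → towers=[A; B; D; E; F; G] holding=C

pickup(G)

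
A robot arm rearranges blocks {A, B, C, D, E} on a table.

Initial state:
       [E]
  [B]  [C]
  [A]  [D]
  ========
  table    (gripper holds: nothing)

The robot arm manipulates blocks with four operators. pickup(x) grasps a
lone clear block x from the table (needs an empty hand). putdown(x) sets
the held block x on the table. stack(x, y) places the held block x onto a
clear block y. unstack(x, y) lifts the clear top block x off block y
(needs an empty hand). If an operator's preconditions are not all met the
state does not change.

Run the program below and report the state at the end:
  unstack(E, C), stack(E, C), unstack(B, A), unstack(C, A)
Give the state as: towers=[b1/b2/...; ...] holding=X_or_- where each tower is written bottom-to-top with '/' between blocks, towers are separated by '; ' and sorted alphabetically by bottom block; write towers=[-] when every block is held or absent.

towers=[A; D/C/E] holding=B

step 1 (unstack(E, C)): towers=[A/B; D/C] holding=E
step 2 (stack(E, C)): towers=[A/B; D/C/E] holding=-
step 3 (unstack(B, A)): towers=[A; D/C/E] holding=B
step 4 (unstack(C, A)) [no-op]: towers=[A; D/C/E] holding=B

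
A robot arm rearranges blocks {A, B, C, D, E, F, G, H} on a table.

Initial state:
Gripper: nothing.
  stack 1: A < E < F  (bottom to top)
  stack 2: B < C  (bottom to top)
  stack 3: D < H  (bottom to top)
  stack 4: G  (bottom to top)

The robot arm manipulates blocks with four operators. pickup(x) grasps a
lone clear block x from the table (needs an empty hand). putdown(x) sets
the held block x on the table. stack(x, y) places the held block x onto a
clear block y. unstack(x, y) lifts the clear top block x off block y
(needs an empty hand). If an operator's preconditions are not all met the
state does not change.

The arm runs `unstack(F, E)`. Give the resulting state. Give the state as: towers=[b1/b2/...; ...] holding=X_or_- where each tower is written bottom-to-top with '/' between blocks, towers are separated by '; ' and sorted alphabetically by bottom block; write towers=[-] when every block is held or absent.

before: towers=[A/E/F; B/C; D/H; G] holding=-
pre[unstack(F, E)]: on(F,E) ok, clear(F) ok, handempty ok
all met → apply unstack(F, E)
after:  towers=[A/E; B/C; D/H; G] holding=F

towers=[A/E; B/C; D/H; G] holding=F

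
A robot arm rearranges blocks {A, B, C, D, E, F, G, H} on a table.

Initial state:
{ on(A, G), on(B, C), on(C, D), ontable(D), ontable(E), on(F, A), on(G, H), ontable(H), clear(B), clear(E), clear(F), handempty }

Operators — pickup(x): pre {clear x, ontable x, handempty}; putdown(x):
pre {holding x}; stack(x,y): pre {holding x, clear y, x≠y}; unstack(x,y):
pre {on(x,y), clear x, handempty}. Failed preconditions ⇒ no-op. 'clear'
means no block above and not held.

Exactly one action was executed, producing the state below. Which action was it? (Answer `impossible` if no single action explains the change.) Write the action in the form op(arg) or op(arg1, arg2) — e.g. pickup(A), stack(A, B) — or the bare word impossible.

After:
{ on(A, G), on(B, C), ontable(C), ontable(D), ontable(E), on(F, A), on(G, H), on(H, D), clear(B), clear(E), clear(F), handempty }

target: towers=[C/B; D/H/G/A/F; E] holding=-
         pickup(E) → towers=[D/C/B; H/G/A/F] holding=E
     unstack(B, C) → towers=[D/C; E; H/G/A/F] holding=B
     unstack(F, A) → towers=[D/C/B; E; H/G/A] holding=F
none of the 3 applicable actions match → impossible

impossible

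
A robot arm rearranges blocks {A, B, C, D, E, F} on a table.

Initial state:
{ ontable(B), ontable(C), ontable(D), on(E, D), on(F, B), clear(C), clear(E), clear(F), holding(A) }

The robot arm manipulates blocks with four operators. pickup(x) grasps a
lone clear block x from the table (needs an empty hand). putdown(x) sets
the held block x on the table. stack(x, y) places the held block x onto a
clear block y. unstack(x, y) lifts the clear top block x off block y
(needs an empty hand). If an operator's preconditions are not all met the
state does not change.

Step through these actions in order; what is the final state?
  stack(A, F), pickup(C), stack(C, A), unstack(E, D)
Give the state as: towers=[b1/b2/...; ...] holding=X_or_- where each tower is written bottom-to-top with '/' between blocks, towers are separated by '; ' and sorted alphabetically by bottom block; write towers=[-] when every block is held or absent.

towers=[B/F/A/C; D] holding=E

step 1 (stack(A, F)): towers=[B/F/A; C; D/E] holding=-
step 2 (pickup(C)): towers=[B/F/A; D/E] holding=C
step 3 (stack(C, A)): towers=[B/F/A/C; D/E] holding=-
step 4 (unstack(E, D)): towers=[B/F/A/C; D] holding=E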